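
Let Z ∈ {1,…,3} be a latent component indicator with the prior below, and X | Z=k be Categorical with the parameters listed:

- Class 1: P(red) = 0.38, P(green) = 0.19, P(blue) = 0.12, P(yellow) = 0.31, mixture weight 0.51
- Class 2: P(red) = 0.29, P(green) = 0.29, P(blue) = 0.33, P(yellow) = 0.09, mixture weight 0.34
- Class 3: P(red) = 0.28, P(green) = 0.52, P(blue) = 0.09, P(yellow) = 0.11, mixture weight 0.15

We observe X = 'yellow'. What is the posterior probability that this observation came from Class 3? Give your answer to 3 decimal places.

0.080

Apply Bayes' rule: the posterior for each component is proportional to its prior times its likelihood at x.
Evaluate each component's likelihood at the observed value:
  p_1 = 0.31
  p_2 = 0.09
  p_3 = 0.11
Multiply by the mixture weights:
  π_1·p_1 = 0.51 × 0.31 = 0.1581
  π_2·p_2 = 0.34 × 0.09 = 0.0306
  π_3·p_3 = 0.15 × 0.11 = 0.0165
Evidence: 0.1581 + 0.0306 + 0.0165 = 0.2052
So the posterior for Class 3 is 0.0165 / 0.2052 ≈ 0.080.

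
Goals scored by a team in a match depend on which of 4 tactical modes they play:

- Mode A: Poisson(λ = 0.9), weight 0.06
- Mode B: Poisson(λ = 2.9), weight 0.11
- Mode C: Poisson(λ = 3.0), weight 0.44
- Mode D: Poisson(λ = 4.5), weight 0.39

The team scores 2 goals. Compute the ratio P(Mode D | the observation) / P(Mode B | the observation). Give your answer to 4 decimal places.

Only the two components matter; the odds are (P(Z=i) f_i(x)) / (P(Z=j) f_j(x)).
Evaluate each component's likelihood at the observed value:
  p_A = 0.164661
  p_B = 0.231373
  p_C = 0.224042
  p_D = 0.112479
0.0438667 / 0.025451 ≈ 1.7236

1.7236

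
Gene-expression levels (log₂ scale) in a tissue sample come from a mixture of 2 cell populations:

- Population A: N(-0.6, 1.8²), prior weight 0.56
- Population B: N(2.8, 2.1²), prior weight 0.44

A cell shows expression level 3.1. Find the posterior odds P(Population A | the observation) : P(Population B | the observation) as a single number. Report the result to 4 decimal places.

0.1814

Since P(k|x) ∝ P(Z=k) f_k(x), the posterior odds are P(Z=i) f_i(x) / (P(Z=j) f_j(x)).
Evaluate each component's likelihood at the observed value:
  f_A = (1/(1.8·√(2π)))·exp(−(3.1−-0.6)²/(2·1.8²)) = 0.221635·exp(-2.11265) = 0.0267993
  f_B = (1/(2.1·√(2π)))·exp(−(3.1−2.8)²/(2·2.1²)) = 0.189973·exp(-0.01020) = 0.188044
0.0150076 / 0.0827393 ≈ 0.1814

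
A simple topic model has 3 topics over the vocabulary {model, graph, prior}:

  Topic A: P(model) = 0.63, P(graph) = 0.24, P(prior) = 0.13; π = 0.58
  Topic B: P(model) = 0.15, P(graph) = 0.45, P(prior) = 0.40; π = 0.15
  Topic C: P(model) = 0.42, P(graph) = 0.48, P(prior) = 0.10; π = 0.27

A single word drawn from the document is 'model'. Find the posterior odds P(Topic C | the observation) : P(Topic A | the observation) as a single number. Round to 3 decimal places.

Since P(k|x) ∝ π_k f_k(x), the posterior odds are π_i f_i(x) / (π_j f_j(x)).
Categorical probabilities:
  L_A = 0.63
  L_B = 0.15
  L_C = 0.42
Odds = (0.27/0.58) × (0.42/0.63) = 0.465517 × 0.666667 ≈ 0.310

0.310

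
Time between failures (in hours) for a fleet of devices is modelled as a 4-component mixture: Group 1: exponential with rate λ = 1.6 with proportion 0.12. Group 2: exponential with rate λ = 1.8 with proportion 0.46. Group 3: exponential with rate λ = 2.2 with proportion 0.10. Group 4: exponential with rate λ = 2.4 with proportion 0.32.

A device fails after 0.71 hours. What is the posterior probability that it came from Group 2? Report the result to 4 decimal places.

0.4824

Posterior ∝ prior × likelihood, so P(k | x) ∝ w_k f_k(x); normalise over all components.
Component likelihoods at x = 0.71 hours:
  p_1 = 0.513761
  p_2 = 0.501469
  p_3 = 0.461376
  p_4 = 0.43669
Multiply by the mixture weights:
  w_1·p_1 = 0.12 × 0.513761 = 0.0616514
  w_2·p_2 = 0.46 × 0.501469 = 0.230676
  w_3·p_3 = 0.10 × 0.461376 = 0.0461376
  w_4·p_4 = 0.32 × 0.43669 = 0.139741
Evidence: 0.0616514 + 0.230676 + 0.0461376 + 0.139741 = 0.478206
Responsibility of Group 2: 0.230676 / 0.478206 ≈ 0.4824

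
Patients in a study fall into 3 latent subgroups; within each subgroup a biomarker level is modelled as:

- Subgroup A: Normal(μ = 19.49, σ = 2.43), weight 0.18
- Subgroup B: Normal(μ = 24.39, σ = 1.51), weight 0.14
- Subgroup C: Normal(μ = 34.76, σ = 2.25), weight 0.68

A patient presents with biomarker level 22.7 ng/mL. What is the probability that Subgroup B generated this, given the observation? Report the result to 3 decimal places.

0.616

The responsibility of component k is π_k f_k(x) divided by Σ_j π_j f_j(x).
Normal densities:
  p_A = 0.0686088
  p_B = 0.141231
  p_C = 1.0237e-07
Prior × likelihood for each component:
  π_A·p_A = 0.18 × 0.0686088 = 0.0123496
  π_B·p_B = 0.14 × 0.141231 = 0.0197723
  π_C·p_C = 0.68 × 1.0237e-07 = 6.96118e-08
Denominator: 0.0123496 + 0.0197723 + 6.96118e-08 = 0.032122
P(Subgroup B | the observation) = 0.0197723 / 0.032122 ≈ 0.616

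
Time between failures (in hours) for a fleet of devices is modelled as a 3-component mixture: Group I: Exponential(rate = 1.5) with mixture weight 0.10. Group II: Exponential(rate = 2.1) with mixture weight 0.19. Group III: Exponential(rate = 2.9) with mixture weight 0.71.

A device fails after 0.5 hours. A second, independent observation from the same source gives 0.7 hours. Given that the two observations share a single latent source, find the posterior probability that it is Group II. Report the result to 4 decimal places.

P(component k | x) = P(Z=k)·f_k(x) / marginal(x), where marginal(x) = Σ_j P(Z=j)·f_j(x).
Since both observations come from the same component, the likelihood for component k is f_k(x₁)·f_k(x₂).
  L_I = [1.5·e^(−1.5·0.5) = 1.5·e^(−0.7500) = 0.70855] × [0.524907] = 0.371922
  L_II = [2.1·e^(−2.1·0.5) = 2.1·e^(−1.0500) = 0.734869] × [0.482844] = 0.354827
  L_III = [2.9·e^(−2.9·0.5) = 2.9·e^(−1.4500) = 0.680254] × [0.380873] = 0.25909
Weight by the priors:
  P(Z=I)·L_I = 0.10 × 0.371922 = 0.0371922
  P(Z=II)·L_II = 0.19 × 0.354827 = 0.0674171
  P(Z=III)·L_III = 0.71 × 0.25909 = 0.183954
Sum: 0.0371922 + 0.0674171 + 0.183954 = 0.288563
P(Group II | x) = 0.0674171 / 0.288563 ≈ 0.2336

0.2336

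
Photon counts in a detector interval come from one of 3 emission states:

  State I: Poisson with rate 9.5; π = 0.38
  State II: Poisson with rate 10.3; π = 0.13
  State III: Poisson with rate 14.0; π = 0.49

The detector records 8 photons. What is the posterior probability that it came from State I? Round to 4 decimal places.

Apply Bayes' rule: the posterior for each component is proportional to its prior times its likelihood at x.
Poisson probabilities:
  f_I = 0.12316
  f_II = 0.105668
  f_III = 0.0304355
Unnormalised posteriors:
  w_I·f_I = 0.38 × 0.12316 = 0.0468009
  w_II·f_II = 0.13 × 0.105668 = 0.0137369
  w_III·f_III = 0.49 × 0.0304355 = 0.0149134
Normaliser: 0.0468009 + 0.0137369 + 0.0149134 = 0.0754512
P(State I | data) = 0.0468009 / 0.0754512 ≈ 0.6203

0.6203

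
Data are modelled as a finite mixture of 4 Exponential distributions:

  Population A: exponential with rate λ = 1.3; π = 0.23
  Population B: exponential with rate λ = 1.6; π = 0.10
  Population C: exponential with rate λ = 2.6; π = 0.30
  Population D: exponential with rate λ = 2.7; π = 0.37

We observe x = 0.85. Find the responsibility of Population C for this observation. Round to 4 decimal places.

P(component k | x) = π_k·f_k(x) / marginal(x), where marginal(x) = Σ_j π_j·f_j(x).
Exponential densities:
  f_A = 0.430574
  f_B = 0.410657
  f_C = 0.285222
  f_D = 0.272056
Weight by the priors:
  π_A·f_A = 0.23 × 0.430574 = 0.0990321
  π_B·f_B = 0.10 × 0.410657 = 0.0410657
  π_C·f_C = 0.30 × 0.285222 = 0.0855665
  π_D·f_D = 0.37 × 0.272056 = 0.100661
Evidence: 0.0990321 + 0.0410657 + 0.0855665 + 0.100661 = 0.326325
Responsibility of Population C: 0.0855665 / 0.326325 ≈ 0.2622

0.2622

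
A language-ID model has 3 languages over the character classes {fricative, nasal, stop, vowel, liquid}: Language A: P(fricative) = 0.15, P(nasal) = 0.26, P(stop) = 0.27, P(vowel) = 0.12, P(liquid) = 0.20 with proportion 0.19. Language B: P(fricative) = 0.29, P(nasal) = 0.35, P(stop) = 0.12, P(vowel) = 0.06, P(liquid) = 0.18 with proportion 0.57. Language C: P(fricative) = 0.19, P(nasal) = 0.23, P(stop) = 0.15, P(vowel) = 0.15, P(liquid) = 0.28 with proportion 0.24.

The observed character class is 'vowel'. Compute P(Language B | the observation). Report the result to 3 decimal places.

0.368

By Bayes' theorem, P(k | x) = π_k f_k(x) / Σ_j π_j f_j(x).
Component likelihoods at x = 'vowel':
  L_A = P(vowel | comp) = 0.12
  L_B = P(vowel | comp) = 0.06
  L_C = P(vowel | comp) = 0.15
Weight by the priors:
  π_A·L_A = 0.19 × 0.12 = 0.0228
  π_B·L_B = 0.57 × 0.06 = 0.0342
  π_C·L_C = 0.24 × 0.15 = 0.036
Marginal: 0.0228 + 0.0342 + 0.036 = 0.093
P(Language B | the observation) = 0.0342 / 0.093 ≈ 0.368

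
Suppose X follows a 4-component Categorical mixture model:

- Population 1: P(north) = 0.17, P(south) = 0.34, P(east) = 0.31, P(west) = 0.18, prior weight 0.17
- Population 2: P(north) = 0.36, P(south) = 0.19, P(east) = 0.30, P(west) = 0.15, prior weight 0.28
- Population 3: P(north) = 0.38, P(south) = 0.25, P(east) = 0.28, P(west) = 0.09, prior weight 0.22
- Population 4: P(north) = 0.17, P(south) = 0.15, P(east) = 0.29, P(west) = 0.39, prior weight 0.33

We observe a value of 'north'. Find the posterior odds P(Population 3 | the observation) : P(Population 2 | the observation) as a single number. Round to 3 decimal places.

Posterior odds = (π_i f_i(x)) / (π_j f_j(x)); the normalising sum cancels.
Evaluate each component's likelihood at the observed value:
  f_1 = 0.17
  f_2 = 0.36
  f_3 = 0.38
  f_4 = 0.17
Posterior odds = (π_3·f_3) / (π_2·f_2) = (0.22·0.38) / (0.28·0.36) = 0.0836 / 0.1008 ≈ 0.829

0.829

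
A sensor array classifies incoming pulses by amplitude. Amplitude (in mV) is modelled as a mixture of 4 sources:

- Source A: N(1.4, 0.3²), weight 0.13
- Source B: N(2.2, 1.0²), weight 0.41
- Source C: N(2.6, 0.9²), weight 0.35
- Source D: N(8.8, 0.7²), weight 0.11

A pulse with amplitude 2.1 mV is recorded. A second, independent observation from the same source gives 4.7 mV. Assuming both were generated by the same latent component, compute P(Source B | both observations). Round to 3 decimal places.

0.424

P(component k | x) = w_k·f_k(x) / marginal(x), where marginal(x) = Σ_j w_j·f_j(x).
Since both observations come from the same component, the likelihood for component k is f_k(x₁)·f_k(x₂).
  f_A = [0.0874063] × [7.06273e-27] = 6.17327e-28
  f_B = [0.396953] × [0.0175283] = 0.0069579
  f_C = [0.37988] × [0.0291354] = 0.011068
  f_D = [7.28561e-21] × [2.02457e-08] = 1.47502e-28
Prior × likelihood for each component:
  w_A·f_A = 0.13 × 6.17327e-28 = 8.02525e-29
  w_B·f_B = 0.41 × 0.0069579 = 0.00285274
  w_C·f_C = 0.35 × 0.011068 = 0.00387379
  w_D·f_D = 0.11 × 1.47502e-28 = 1.62252e-29
Normaliser: 8.02525e-29 + 0.00285274 + 0.00387379 + 1.62252e-29 = 0.00672653
P(Source B | data) ≈ 0.424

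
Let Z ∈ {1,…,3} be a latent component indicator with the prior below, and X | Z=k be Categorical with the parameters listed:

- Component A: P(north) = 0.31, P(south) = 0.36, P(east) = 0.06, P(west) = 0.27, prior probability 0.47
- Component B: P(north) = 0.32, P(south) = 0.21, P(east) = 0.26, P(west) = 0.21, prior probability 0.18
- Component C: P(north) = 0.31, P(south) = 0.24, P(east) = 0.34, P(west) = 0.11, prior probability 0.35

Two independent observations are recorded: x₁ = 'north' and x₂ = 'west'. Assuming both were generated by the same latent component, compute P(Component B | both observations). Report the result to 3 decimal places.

0.191

The responsibility of component k is π_k f_k(x) divided by Σ_j π_j f_j(x).
Since both observations come from the same component, the likelihood for component k is f_k(x₁)·f_k(x₂).
  f_A = [P(north | comp) = 0.31] × [0.27] = 0.0837
  f_B = [P(north | comp) = 0.32] × [0.21] = 0.0672
  f_C = [P(north | comp) = 0.31] × [0.11] = 0.0341
Unnormalised posteriors:
  π_A·f_A = 0.47 × 0.0837 = 0.039339
  π_B·f_B = 0.18 × 0.0672 = 0.012096
  π_C·f_C = 0.35 × 0.0341 = 0.011935
Normaliser: 0.039339 + 0.012096 + 0.011935 = 0.06337
P(Component B | x₁, x₂) ≈ 0.191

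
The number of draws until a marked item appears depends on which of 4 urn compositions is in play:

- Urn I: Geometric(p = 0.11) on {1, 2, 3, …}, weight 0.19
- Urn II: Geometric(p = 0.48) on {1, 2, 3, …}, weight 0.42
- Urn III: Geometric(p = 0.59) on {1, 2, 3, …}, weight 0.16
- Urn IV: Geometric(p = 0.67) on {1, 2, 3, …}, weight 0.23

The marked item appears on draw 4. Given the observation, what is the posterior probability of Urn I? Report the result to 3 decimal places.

0.267

By Bayes' theorem, P(k | x) = w_k f_k(x) / Σ_j w_j f_j(x).
Evaluate each component's likelihood at the observed value:
  p_I = 0.0775466
  p_II = 0.0674918
  p_III = 0.0406634
  p_IV = 0.0240778
Prior × likelihood for each component:
  w_I·p_I = 0.19 × 0.0775466 = 0.0147339
  w_II·p_II = 0.42 × 0.0674918 = 0.0283466
  w_III·p_III = 0.16 × 0.0406634 = 0.00650614
  w_IV·p_IV = 0.23 × 0.0240778 = 0.00553789
Marginal: 0.0147339 + 0.0283466 + 0.00650614 + 0.00553789 = 0.0551245
So the posterior for Urn I is 0.0147339 / 0.0551245 ≈ 0.267.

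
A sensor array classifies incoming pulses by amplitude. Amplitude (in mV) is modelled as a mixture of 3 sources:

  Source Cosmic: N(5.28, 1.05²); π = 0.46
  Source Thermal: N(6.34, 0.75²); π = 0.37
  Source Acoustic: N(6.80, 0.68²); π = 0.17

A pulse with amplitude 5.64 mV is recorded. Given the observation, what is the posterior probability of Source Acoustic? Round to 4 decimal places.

Posterior ∝ prior × likelihood, so P(k | x) ∝ π_k f_k(x); normalise over all components.
Normal densities:
  p_Cosmic = 0.358257
  p_Thermal = 0.344104
  p_Acoustic = 0.136929
Prior × likelihood for each component:
  π_Cosmic·p_Cosmic = 0.46 × 0.358257 = 0.164798
  π_Thermal·p_Thermal = 0.37 × 0.344104 = 0.127318
  π_Acoustic·p_Acoustic = 0.17 × 0.136929 = 0.0232779
Sum: 0.164798 + 0.127318 + 0.0232779 = 0.315395
So the posterior for Source Acoustic is 0.0232779 / 0.315395 ≈ 0.0738.

0.0738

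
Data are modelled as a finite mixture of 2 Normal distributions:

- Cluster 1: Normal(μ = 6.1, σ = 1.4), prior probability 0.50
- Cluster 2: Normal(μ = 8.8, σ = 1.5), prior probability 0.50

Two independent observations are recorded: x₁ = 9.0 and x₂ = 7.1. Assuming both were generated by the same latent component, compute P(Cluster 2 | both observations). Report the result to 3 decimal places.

0.834

Apply Bayes' rule: the posterior for each component is proportional to its prior times its likelihood at x.
Since both observations come from the same component, the likelihood for component k is f_k(x₁)·f_k(x₂).
  L_1 = [0.033346] × [0.220797] = 0.00736268
  L_2 = [0.263608] × [0.139928] = 0.0368862
Multiply by the mixture weights:
  π_1·L_1 = 0.50 × 0.00736268 = 0.00368134
  π_2·L_2 = 0.50 × 0.0368862 = 0.0184431
Marginal: 0.00368134 + 0.0184431 = 0.0221244
P(Cluster 2 | x₁,x₂) = 0.0184431 / 0.0221244 ≈ 0.834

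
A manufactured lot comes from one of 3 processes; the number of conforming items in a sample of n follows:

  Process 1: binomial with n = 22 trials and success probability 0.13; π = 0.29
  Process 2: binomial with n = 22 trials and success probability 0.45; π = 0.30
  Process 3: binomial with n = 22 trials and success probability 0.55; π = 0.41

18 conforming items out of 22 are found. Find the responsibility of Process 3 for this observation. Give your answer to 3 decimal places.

0.958

Posterior ∝ prior × likelihood, so P(k | x) ∝ w_k f_k(x); normalise over all components.
Evaluate each component's likelihood at the observed value:
  f_1 = 4.71272e-13
  f_2 = 0.000383257
  f_3 = 0.00636199
Weight by the priors:
  w_1·f_1 = 0.29 × 4.71272e-13 = 1.36669e-13
  w_2·f_2 = 0.30 × 0.000383257 = 0.000114977
  w_3·f_3 = 0.41 × 0.00636199 = 0.00260841
Sum: 1.36669e-13 + 0.000114977 + 0.00260841 = 0.00272339
P(Process 3 | 18 conforming items out of 22) ≈ 0.958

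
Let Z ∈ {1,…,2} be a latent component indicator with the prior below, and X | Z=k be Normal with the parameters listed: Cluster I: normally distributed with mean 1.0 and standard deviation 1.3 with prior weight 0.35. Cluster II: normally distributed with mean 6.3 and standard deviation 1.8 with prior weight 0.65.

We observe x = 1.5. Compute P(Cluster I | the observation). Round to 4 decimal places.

0.9604

The responsibility of component k is P(Z=k) f_k(x) divided by Σ_j P(Z=j) f_j(x).
Normal densities:
  f_I = 0.285
  f_II = 0.0063311
Weight by the priors:
  P(Z=I)·f_I = 0.35 × 0.285 = 0.0997499
  P(Z=II)·f_II = 0.65 × 0.0063311 = 0.00411522
Normaliser: 0.0997499 + 0.00411522 = 0.103865
So the posterior for Cluster I is 0.0997499 / 0.103865 ≈ 0.9604.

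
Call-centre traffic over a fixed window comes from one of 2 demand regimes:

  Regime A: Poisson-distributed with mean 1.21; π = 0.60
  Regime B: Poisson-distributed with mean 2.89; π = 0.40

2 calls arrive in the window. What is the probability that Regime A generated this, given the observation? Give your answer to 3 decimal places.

The responsibility of component k is π_k f_k(x) divided by Σ_j π_j f_j(x).
Poisson probabilities:
  f_A = e^(−1.21)·1.21^2/2! = 0.218295
  f_B = e^(−2.89)·2.89^2/2! = 0.232089
Weight by the priors:
  π_A·f_A = 0.60 × 0.218295 = 0.130977
  π_B·f_B = 0.40 × 0.232089 = 0.0928356
Marginal: 0.130977 + 0.0928356 = 0.223813
P(Regime A | data) = 0.130977 / 0.223813 ≈ 0.585

0.585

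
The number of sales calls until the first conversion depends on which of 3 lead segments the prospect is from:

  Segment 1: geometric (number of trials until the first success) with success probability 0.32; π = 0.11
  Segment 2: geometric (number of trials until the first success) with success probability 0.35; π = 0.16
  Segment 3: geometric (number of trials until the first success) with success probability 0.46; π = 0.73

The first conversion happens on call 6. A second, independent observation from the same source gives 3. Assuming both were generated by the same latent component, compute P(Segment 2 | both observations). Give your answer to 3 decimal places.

P(component k | x) = π_k·f_k(x) / marginal(x), where marginal(x) = Σ_j π_j·f_j(x).
Since both observations come from the same component, the likelihood for component k is f_k(x₁)·f_k(x₂).
  L_1 = [0.0465259] × [0.147968] = 0.00688434
  L_2 = [0.0406102] × [0.147875] = 0.00600523
  L_3 = [0.0211216] × [0.134136] = 0.00283317
Multiply by the mixture weights:
  π_1·L_1 = 0.11 × 0.00688434 = 0.000757277
  π_2·L_2 = 0.16 × 0.00600523 = 0.000960837
  π_3·L_3 = 0.73 × 0.00283317 = 0.00206821
Normaliser: 0.000757277 + 0.000960837 + 0.00206821 = 0.00378633
So the posterior for Segment 2 is 0.000960837 / 0.00378633 ≈ 0.254.

0.254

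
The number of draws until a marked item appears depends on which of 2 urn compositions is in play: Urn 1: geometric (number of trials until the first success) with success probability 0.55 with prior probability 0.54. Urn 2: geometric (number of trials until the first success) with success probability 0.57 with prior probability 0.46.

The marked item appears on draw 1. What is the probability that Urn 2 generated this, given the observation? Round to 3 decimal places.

By Bayes' theorem, P(k | x) = π_k f_k(x) / Σ_j π_j f_j(x).
Evaluate each component's likelihood at the observed value:
  f_1 = 0.55·(1−0.55)^0 = 0.55·1 = 0.55
  f_2 = 0.57·(1−0.57)^0 = 0.57·1 = 0.57
Unnormalised posteriors:
  π_1·f_1 = 0.54 × 0.55 = 0.297
  π_2·f_2 = 0.46 × 0.57 = 0.2622
Sum: 0.297 + 0.2622 = 0.5592
P(Urn 2 | 1) = 0.2622 / 0.5592 ≈ 0.469

0.469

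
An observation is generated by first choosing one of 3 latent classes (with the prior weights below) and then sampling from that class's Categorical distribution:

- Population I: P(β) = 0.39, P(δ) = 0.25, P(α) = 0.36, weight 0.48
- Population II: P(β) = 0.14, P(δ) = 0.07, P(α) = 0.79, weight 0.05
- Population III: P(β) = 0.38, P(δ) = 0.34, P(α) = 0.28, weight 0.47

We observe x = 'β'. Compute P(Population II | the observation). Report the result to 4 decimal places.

Apply Bayes' rule: the posterior for each component is proportional to its prior times its likelihood at x.
Evaluate each component's likelihood at the observed value:
  L_I = 0.39
  L_II = 0.14
  L_III = 0.38
Multiply by the mixture weights:
  π_I·L_I = 0.48 × 0.39 = 0.1872
  π_II·L_II = 0.05 × 0.14 = 0.007
  π_III·L_III = 0.47 × 0.38 = 0.1786
Marginal: 0.1872 + 0.007 + 0.1786 = 0.3728
Responsibility of Population II: 0.007 / 0.3728 ≈ 0.0188

0.0188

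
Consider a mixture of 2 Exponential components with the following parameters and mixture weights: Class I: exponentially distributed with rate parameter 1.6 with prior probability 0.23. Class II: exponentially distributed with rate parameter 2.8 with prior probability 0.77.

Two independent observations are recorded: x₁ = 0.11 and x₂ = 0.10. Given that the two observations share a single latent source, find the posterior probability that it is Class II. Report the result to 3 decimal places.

0.889

By Bayes' theorem, P(k | x) = P(Z=k) f_k(x) / Σ_j P(Z=j) f_j(x).
Since both observations come from the same component, the likelihood for component k is f_k(x₁)·f_k(x₂).
  p_I = [1.34179] × [1.36343] = 1.82944
  p_II = [2.05776] × [2.11619] = 4.35463
Weight by the priors:
  P(Z=I)·p_I = 0.23 × 1.82944 = 0.42077
  P(Z=II)·p_II = 0.77 × 4.35463 = 3.35306
Evidence: 0.42077 + 3.35306 = 3.77383
P(Class II | x₁, x₂) ≈ 0.889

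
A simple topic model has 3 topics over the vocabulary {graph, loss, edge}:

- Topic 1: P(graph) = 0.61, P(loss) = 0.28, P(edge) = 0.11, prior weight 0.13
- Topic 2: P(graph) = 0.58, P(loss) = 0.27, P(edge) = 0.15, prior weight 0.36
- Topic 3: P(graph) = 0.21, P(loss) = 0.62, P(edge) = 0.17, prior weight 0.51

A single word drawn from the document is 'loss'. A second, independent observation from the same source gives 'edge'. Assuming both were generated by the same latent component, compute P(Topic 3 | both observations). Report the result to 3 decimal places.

0.743

Posterior ∝ prior × likelihood, so P(k | x) ∝ π_k f_k(x); normalise over all components.
Since both observations come from the same component, the likelihood for component k is f_k(x₁)·f_k(x₂).
  L_1 = [0.28] × [0.11] = 0.0308
  L_2 = [0.27] × [0.15] = 0.0405
  L_3 = [0.62] × [0.17] = 0.1054
Unnormalised posteriors:
  π_1·L_1 = 0.13 × 0.0308 = 0.004004
  π_2·L_2 = 0.36 × 0.0405 = 0.01458
  π_3·L_3 = 0.51 × 0.1054 = 0.053754
Marginal: 0.004004 + 0.01458 + 0.053754 = 0.072338
P(Topic 3 | x₁, x₂) ≈ 0.743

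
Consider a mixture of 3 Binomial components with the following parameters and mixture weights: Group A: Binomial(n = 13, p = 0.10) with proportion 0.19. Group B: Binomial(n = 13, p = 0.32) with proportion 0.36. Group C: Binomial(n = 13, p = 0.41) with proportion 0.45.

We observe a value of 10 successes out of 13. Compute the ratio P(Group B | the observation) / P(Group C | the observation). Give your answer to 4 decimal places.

The posterior odds equal the prior odds times the likelihood ratio: (w_i/w_j)·(f_i(x)/f_j(x)).
Evaluate each component's likelihood at the observed value:
  L_A = C(13,10)·0.10^10·0.90^3 = 286·1e-10·0.729 = 2.08494e-08
  L_B = C(13,10)·0.32^10·0.68^3 = 286·1.1259e-05·0.314432 = 0.00101249
  L_C = C(13,10)·0.41^10·0.59^3 = 286·0.000134227·0.205379 = 0.00788425
0.000364498 / 0.00354791 ≈ 0.1027

0.1027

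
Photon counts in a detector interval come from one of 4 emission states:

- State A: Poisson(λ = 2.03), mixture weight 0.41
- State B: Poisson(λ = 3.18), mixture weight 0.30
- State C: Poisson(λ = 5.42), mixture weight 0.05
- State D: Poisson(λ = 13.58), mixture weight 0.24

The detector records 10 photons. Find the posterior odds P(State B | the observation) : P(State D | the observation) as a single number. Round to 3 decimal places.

0.020

Only the two components matter; the odds are (w_i f_i(x)) / (w_j f_j(x)).
Poisson probabilities:
  p_A = 4.3011e-05
  p_B = 0.00121186
  p_C = 0.0266903
  p_D = 0.0743902
0.000363557 / 0.0178536 ≈ 0.020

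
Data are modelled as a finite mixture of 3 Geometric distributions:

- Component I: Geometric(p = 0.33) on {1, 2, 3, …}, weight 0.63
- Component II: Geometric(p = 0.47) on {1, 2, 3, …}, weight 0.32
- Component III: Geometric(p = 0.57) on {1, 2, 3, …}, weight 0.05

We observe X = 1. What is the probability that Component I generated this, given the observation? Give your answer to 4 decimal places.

The responsibility of component k is P(Z=k) f_k(x) divided by Σ_j P(Z=j) f_j(x).
Geometric probabilities:
  f_I = 0.33·(1−0.33)^0 = 0.33·1 = 0.33
  f_II = 0.47·(1−0.47)^0 = 0.47·1 = 0.47
  f_III = 0.57·(1−0.57)^0 = 0.57·1 = 0.57
Weight by the priors:
  P(Z=I)·f_I = 0.63 × 0.33 = 0.2079
  P(Z=II)·f_II = 0.32 × 0.47 = 0.1504
  P(Z=III)·f_III = 0.05 × 0.57 = 0.0285
Marginal: 0.2079 + 0.1504 + 0.0285 = 0.3868
P(Component I | x) = 0.2079 / 0.3868 ≈ 0.5375

0.5375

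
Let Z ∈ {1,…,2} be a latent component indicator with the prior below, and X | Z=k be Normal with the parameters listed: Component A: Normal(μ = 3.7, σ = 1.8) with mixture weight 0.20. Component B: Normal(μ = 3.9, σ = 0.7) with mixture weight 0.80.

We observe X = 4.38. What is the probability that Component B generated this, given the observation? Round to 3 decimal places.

Apply Bayes' rule: the posterior for each component is proportional to its prior times its likelihood at x.
Component likelihoods at x = 4.38:
  L_A = 0.20637
  L_B = 0.450514
Prior × likelihood for each component:
  π_A·L_A = 0.20 × 0.20637 = 0.0412741
  π_B·L_B = 0.80 × 0.450514 = 0.360411
Evidence: 0.0412741 + 0.360411 = 0.401685
P(Component B | the observation) = 0.360411 / 0.401685 ≈ 0.897

0.897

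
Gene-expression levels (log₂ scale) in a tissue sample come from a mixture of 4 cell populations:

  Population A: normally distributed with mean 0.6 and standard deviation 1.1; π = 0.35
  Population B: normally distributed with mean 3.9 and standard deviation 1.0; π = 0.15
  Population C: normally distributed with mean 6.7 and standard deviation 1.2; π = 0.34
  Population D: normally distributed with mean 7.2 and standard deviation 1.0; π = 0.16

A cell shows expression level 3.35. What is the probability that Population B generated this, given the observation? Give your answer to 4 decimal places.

0.8667

By Bayes' theorem, P(k | x) = π_k f_k(x) / Σ_j π_j f_j(x).
Normal densities:
  p_A = (1/(1.1·√(2π)))·exp(−(3.35−0.6)²/(2·1.1²)) = 0.362675·exp(-3.12500) = 0.0159348
  p_B = (1/(1.0·√(2π)))·exp(−(3.35−3.9)²/(2·1.0²)) = 0.398942·exp(-0.15125) = 0.342944
  p_C = (1/(1.2·√(2π)))·exp(−(3.35−6.7)²/(2·1.2²)) = 0.332452·exp(-3.89670) = 0.0067517
  p_D = (1/(1.0·√(2π)))·exp(−(3.35−7.2)²/(2·1.0²)) = 0.398942·exp(-7.41125) = 0.000241127
Multiply by the mixture weights:
  π_A·p_A = 0.35 × 0.0159348 = 0.00557719
  π_B·p_B = 0.15 × 0.342944 = 0.0514416
  π_C·p_C = 0.34 × 0.0067517 = 0.00229558
  π_D·p_D = 0.16 × 0.000241127 = 3.85803e-05
Sum: 0.00557719 + 0.0514416 + 0.00229558 + 3.85803e-05 = 0.0593529
P(Population B | the observation) ≈ 0.8667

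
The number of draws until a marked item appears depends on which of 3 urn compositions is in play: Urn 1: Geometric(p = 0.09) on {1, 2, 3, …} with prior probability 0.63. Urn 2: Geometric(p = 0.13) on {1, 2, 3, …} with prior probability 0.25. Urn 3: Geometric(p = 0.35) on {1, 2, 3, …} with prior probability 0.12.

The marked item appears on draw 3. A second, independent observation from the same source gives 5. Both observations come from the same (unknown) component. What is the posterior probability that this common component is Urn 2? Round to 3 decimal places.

0.314

By Bayes' theorem, P(k | x) = w_k f_k(x) / Σ_j w_j f_j(x).
Since both observations come from the same component, the likelihood for component k is f_k(x₁)·f_k(x₂).
  p_1 = [0.09·(1−0.09)^2 = 0.09·0.8281 = 0.074529] × [0.0617175] = 0.00459974
  p_2 = [0.13·(1−0.13)^2 = 0.13·0.7569 = 0.098397] × [0.0744767] = 0.00732828
  p_3 = [0.35·(1−0.35)^2 = 0.35·0.4225 = 0.147875] × [0.0624772] = 0.00923881
Multiply by the mixture weights:
  w_1·p_1 = 0.63 × 0.00459974 = 0.00289784
  w_2·p_2 = 0.25 × 0.00732828 = 0.00183207
  w_3·p_3 = 0.12 × 0.00923881 = 0.00110866
Denominator: 0.00289784 + 0.00183207 + 0.00110866 = 0.00583857
P(Urn 2 | x) ≈ 0.314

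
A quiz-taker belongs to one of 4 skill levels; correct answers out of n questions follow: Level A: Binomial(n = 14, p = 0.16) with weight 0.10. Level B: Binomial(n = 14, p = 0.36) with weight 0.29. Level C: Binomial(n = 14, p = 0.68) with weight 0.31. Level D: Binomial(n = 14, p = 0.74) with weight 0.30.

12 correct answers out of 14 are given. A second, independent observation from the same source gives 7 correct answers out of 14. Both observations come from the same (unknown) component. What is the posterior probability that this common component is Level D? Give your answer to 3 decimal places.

0.426

Posterior ∝ prior × likelihood, so P(k | x) ∝ π_k f_k(x); normalise over all components.
Since both observations come from the same component, the likelihood for component k is f_k(x₁)·f_k(x₂).
  f_A = [C(14,12)·0.16^12·0.84^2 = 91·2.81475e-10·0.7056 = 1.80734e-08] × [0.00271858] = 4.9134e-11
  f_B = [C(14,12)·0.36^12·0.64^2 = 91·4.73838e-06·0.4096 = 0.000176617] × [0.118284] = 2.08908e-05
  f_C = [C(14,12)·0.68^12·0.32^2 = 91·0.00977478·0.1024 = 0.0910853] × [0.0792792] = 0.00722117
  f_D = [C(14,12)·0.74^12·0.26^2 = 91·0.0269638·0.0676 = 0.16587] × [0.0334952] = 0.00555586
Prior × likelihood for each component:
  π_A·f_A = 0.10 × 4.9134e-11 = 4.9134e-12
  π_B·f_B = 0.29 × 2.08908e-05 = 6.05834e-06
  π_C·f_C = 0.31 × 0.00722117 = 0.00223856
  π_D·f_D = 0.30 × 0.00555586 = 0.00166676
Evidence: 4.9134e-12 + 6.05834e-06 + 0.00223856 + 0.00166676 = 0.00391138
P(Level D | x₁, x₂) = 0.00166676 / 0.00391138 ≈ 0.426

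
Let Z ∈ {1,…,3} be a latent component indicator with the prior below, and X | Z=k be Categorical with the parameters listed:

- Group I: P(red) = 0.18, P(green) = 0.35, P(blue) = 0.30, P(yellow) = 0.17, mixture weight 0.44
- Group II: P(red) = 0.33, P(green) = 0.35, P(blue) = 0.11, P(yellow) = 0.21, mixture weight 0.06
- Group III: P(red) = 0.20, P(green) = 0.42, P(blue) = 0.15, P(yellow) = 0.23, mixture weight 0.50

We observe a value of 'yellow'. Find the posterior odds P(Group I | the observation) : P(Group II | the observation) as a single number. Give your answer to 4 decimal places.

The posterior odds equal the prior odds times the likelihood ratio: (w_i/w_j)·(f_i(x)/f_j(x)).
Categorical probabilities:
  f_I = 0.17
  f_II = 0.21
  f_III = 0.23
Odds = (0.44/0.06) × (0.17/0.21) = 7.33333 × 0.809524 ≈ 5.9365

5.9365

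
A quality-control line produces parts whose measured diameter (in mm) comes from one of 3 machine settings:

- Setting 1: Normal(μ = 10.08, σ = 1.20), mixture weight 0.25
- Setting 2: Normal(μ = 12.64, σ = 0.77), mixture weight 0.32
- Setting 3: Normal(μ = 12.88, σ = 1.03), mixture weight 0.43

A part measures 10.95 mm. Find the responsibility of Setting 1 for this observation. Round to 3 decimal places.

P(component k | x) = π_k·f_k(x) / marginal(x), where marginal(x) = Σ_j π_j·f_j(x).
Component likelihoods at x = 10.95 mm:
  f_1 = (1/(1.20·√(2π)))·exp(−(10.95−10.08)²/(2·1.20²)) = 0.332452·exp(-0.26281) = 0.255618
  f_2 = (1/(0.77·√(2π)))·exp(−(10.95−12.64)²/(2·0.77²)) = 0.518107·exp(-2.40858) = 0.0465998
  f_3 = (1/(1.03·√(2π)))·exp(−(10.95−12.88)²/(2·1.03²)) = 0.387323·exp(-1.75554) = 0.0669349
Unnormalised posteriors:
  π_1·f_1 = 0.25 × 0.255618 = 0.0639044
  π_2·f_2 = 0.32 × 0.0465998 = 0.0149119
  π_3·f_3 = 0.43 × 0.0669349 = 0.028782
Normaliser: 0.0639044 + 0.0149119 + 0.028782 = 0.107598
P(Setting 1 | 10.95 mm) = 0.0639044 / 0.107598 ≈ 0.594

0.594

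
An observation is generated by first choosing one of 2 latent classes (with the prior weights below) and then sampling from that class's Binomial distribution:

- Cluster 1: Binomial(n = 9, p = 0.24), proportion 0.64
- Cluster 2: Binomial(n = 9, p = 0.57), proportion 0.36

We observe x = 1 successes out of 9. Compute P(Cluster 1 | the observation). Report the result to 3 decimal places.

Apply Bayes' rule: the posterior for each component is proportional to its prior times its likelihood at x.
Binomial probabilities:
  p_1 = 0.240416
  p_2 = 0.00599605
Unnormalised posteriors:
  π_1·p_1 = 0.64 × 0.240416 = 0.153866
  π_2·p_2 = 0.36 × 0.00599605 = 0.00215858
Sum: 0.153866 + 0.00215858 = 0.156025
P(Cluster 1 | 1 successes out of 9) ≈ 0.986

0.986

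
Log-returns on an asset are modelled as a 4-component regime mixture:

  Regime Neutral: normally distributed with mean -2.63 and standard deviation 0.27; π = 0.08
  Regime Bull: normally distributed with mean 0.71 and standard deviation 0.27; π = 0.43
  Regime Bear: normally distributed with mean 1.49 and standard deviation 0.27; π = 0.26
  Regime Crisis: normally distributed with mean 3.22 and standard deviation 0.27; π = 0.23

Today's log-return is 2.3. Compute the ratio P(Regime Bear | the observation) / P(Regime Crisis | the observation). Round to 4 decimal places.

4.1696

The posterior odds equal the prior odds times the likelihood ratio: (π_i/π_j)·(f_i(x)/f_j(x)).
Normal densities:
  f_Neutral = 5.92294e-73
  f_Bull = 4.35607e-08
  f_Bear = 0.0164143
  f_Crisis = 0.00445015
Posterior odds = (π_Bear·f_Bear) / (π_Crisis·f_Crisis) = (0.26·0.0164143) / (0.23·0.00445015) = 0.00426771 / 0.00102353 ≈ 4.1696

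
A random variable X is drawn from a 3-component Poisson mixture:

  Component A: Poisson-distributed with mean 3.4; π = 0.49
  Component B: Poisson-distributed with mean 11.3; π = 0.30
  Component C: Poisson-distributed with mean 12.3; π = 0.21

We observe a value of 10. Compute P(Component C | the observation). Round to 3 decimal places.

0.369

P(component k | x) = P(Z=k)·f_k(x) / marginal(x), where marginal(x) = Σ_j P(Z=j)·f_j(x).
Component likelihoods at x = 10:
  p_A = 0.00189856
  p_B = 0.115743
  p_C = 0.0994182
Weight by the priors:
  P(Z=A)·p_A = 0.49 × 0.00189856 = 0.000930296
  P(Z=B)·p_B = 0.30 × 0.115743 = 0.0347228
  P(Z=C)·p_C = 0.21 × 0.0994182 = 0.0208778
Normaliser: 0.000930296 + 0.0347228 + 0.0208778 = 0.0565309
So the posterior for Component C is 0.0208778 / 0.0565309 ≈ 0.369.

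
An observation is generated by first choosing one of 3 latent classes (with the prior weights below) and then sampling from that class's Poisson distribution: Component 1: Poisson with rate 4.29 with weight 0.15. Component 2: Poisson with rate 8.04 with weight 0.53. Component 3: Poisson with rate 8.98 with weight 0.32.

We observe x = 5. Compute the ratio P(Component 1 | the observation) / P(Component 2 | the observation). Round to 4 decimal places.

0.5205

Posterior odds = (π_i f_i(x)) / (π_j f_j(x)); the normalising sum cancels.
Poisson probabilities:
  L_1 = 0.165952
  L_2 = 0.0902342
  L_3 = 0.0612683
Odds = (0.15/0.53) × (0.165952/0.0902342) = 0.283019 × 1.83912 ≈ 0.5205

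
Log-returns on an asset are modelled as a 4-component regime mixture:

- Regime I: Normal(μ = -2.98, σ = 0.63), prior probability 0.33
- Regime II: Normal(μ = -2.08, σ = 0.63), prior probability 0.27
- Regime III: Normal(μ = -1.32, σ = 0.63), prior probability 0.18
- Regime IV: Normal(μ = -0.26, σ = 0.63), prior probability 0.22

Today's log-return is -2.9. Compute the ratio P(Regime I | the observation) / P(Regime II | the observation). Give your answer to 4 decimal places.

Posterior odds = (w_i f_i(x)) / (w_j f_j(x)); the normalising sum cancels.
Component likelihoods at x = -2.9:
  L_I = 0.628157
  L_II = 0.271453
  L_III = 0.0272752
  L_IV = 9.73743e-05
Posterior odds = (w_I·L_I) / (w_II·L_II) = (0.33·0.628157) / (0.27·0.271453) = 0.207292 / 0.0732922 ≈ 2.8283

2.8283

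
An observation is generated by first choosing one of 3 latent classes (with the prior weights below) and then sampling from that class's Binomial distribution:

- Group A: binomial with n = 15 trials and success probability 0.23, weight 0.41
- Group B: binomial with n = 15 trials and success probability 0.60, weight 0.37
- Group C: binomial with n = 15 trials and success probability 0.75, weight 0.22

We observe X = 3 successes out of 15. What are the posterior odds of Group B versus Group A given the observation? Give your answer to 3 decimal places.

Since P(k|x) ∝ w_k f_k(x), the posterior odds are w_i f_i(x) / (w_j f_j(x)).
Binomial probabilities:
  p_A = 0.240483
  p_B = 0.00164886
  p_C = 1.14413e-05
0.00061008 / 0.0985979 ≈ 0.006

0.006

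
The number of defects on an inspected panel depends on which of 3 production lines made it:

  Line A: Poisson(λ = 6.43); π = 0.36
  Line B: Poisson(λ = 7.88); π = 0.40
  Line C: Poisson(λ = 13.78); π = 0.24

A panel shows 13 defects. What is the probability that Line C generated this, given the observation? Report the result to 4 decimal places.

P(component k | x) = w_k·f_k(x) / marginal(x), where marginal(x) = Σ_j w_j·f_j(x).
Component likelihoods at x = 13 defects:
  L_A = e^(−6.43)·6.43^13/13! = 0.00831666
  L_B = e^(−7.88)·7.88^13/13! = 0.0274359
  L_C = e^(−13.78)·13.78^13/13! = 0.107493
Prior × likelihood for each component:
  w_A·L_A = 0.36 × 0.00831666 = 0.002994
  w_B·L_B = 0.40 × 0.0274359 = 0.0109744
  w_C·L_C = 0.24 × 0.107493 = 0.0257984
Evidence: 0.002994 + 0.0109744 + 0.0257984 = 0.0397668
P(Line C | the observation) = 0.0257984 / 0.0397668 ≈ 0.6487

0.6487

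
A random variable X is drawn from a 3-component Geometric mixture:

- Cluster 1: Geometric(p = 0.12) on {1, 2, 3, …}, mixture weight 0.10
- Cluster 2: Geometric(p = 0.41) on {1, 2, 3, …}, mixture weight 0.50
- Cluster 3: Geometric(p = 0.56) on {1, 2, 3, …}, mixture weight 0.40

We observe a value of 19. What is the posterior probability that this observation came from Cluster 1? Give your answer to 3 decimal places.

The responsibility of component k is w_k f_k(x) divided by Σ_j w_j f_j(x).
Evaluate each component's likelihood at the observed value:
  f_1 = 0.12·(1−0.12)^18 = 0.12·0.100159 = 0.012019
  f_2 = 0.41·(1−0.41)^18 = 0.41·7.50475e-05 = 3.07695e-05
  f_3 = 0.56·(1−0.56)^18 = 0.56·3.82075e-07 = 2.13962e-07
Unnormalised posteriors:
  w_1·f_1 = 0.10 × 0.012019 = 0.0012019
  w_2·f_2 = 0.50 × 3.07695e-05 = 1.53847e-05
  w_3·f_3 = 0.40 × 2.13962e-07 = 8.55847e-08
Normaliser: 0.0012019 + 1.53847e-05 + 8.55847e-08 = 0.00121737
P(Cluster 1 | 19) ≈ 0.987

0.987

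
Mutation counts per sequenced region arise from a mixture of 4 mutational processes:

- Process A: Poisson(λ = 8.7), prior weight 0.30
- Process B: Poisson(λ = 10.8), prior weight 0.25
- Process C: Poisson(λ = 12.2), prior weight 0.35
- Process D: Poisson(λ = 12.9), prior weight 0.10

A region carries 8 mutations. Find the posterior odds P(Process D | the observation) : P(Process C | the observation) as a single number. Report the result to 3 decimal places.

0.222

Since P(k|x) ∝ w_k f_k(x), the posterior odds are w_i f_i(x) / (w_j f_j(x)).
Poisson probabilities:
  L_A = e^(−8.7)·8.7^8/8! = 0.135604
  L_B = e^(−10.8)·10.8^8/8! = 0.093646
  L_C = e^(−12.2)·12.2^8/8! = 0.0612302
  L_D = e^(−12.9)·12.9^8/8! = 0.0475115
Odds = (0.10/0.35) × (0.0475115/0.0612302) = 0.285714 × 0.775949 ≈ 0.222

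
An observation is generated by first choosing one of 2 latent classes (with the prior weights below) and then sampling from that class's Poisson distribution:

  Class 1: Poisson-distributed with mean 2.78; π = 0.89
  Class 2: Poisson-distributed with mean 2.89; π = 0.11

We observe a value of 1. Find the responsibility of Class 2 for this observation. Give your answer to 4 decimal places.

Posterior ∝ prior × likelihood, so P(k | x) ∝ π_k f_k(x); normalise over all components.
Evaluate each component's likelihood at the observed value:
  f_1 = e^(−2.78)·2.78^1/1! = 0.172467
  f_2 = e^(−2.89)·2.89^1/1! = 0.160615
Multiply by the mixture weights:
  π_1·f_1 = 0.89 × 0.172467 = 0.153496
  π_2·f_2 = 0.11 × 0.160615 = 0.0176677
Evidence: 0.153496 + 0.0176677 = 0.171163
P(Class 2 | the observation) ≈ 0.1032

0.1032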